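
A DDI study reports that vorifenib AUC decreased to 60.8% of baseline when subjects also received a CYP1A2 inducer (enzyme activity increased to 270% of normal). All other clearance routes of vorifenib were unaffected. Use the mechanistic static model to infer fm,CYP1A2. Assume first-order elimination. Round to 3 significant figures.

0.379

Let x = fm,CYP1A2. Because AUC ∝ 1/CL, relative clearance rose to 1/0.608 = 1.645.
Setting x·2.7 + (1 − x) = 1.645 and solving: x = (1.645 − 1)/(2.7 − 1) = 0.379.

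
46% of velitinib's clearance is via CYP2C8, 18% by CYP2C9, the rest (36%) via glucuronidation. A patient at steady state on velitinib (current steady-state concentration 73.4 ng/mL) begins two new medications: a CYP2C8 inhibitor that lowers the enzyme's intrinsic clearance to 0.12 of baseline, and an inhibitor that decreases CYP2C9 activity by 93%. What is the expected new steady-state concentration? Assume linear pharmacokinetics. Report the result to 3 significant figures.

The CYP2C8 pathway (46% of clearance) drops to 0.12× activity: 0.46 × 0.12 = 0.0552.
The CYP2C9 pathway (18% of clearance) drops to 0.07× activity: 0.18 × 0.07 = 0.0126.
Non-CYP routes (36%) are unchanged.
New clearance relative to baseline: 0.0552 + 0.0126 + 0.36 = 0.4278.
Dividing the baseline by the relative clearance: 73.4 / 0.4278 = 172 ng/mL.

172 ng/mL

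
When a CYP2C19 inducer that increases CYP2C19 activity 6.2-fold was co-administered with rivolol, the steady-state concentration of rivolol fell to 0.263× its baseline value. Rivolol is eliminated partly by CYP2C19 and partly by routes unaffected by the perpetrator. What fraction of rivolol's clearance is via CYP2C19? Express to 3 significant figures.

0.539

Call the CYP2C19 fraction fm. After the interaction, CL_new/CL_old = fm × 6.2 + (1 − fm).
Steady-state concentration ratio = 1 / (new CL fraction), so new CL fraction = 1 / 0.263 = 3.802.
fm × 6.2 + 1 − fm = 3.802  ⇒  fm × (6.2 − 1) = 2.802  ⇒  fm = 0.539.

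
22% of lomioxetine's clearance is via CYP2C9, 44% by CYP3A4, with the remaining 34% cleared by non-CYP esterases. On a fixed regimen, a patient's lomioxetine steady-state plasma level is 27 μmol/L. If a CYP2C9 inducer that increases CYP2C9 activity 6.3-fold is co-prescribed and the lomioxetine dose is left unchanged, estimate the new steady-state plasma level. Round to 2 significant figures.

12 μmol/L

The CYP2C9 pathway (22% of clearance) increases to 6.3× activity: 0.22 × 6.3 = 1.386.
CYP3A4 (44%) and the residual 34% are unaffected.
New clearance relative to baseline: 1.386 + 0.44 + 0.34 = 2.166.
Steady-state plasma level ∝ 1/CL, so new value = 27 / 2.166 = 12 μmol/L.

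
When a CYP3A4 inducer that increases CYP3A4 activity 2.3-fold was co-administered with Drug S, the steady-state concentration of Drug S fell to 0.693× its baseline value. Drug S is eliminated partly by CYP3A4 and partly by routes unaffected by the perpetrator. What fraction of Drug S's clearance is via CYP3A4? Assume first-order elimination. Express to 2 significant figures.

0.34

Write x for the fraction cleared via CYP3A4. The observed steady-state concentration change means clearance rose to 1/0.693 = 1.443 of baseline.
Setting x·2.3 + (1 − x) = 1.443 and solving: x = (1.443 − 1)/(2.3 − 1) = 0.34.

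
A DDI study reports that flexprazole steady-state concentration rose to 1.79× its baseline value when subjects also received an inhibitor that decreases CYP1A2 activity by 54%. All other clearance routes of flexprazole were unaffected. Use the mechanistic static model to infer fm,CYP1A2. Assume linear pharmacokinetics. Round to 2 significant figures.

0.82

Write x for the fraction cleared via CYP1A2. The observed steady-state concentration change means clearance fell to 1/1.79 = 0.5587 of baseline.
Setting x·0.46 + (1 − x) = 0.5587 and solving: x = (0.5587 − 1)/(0.46 − 1) = 0.82.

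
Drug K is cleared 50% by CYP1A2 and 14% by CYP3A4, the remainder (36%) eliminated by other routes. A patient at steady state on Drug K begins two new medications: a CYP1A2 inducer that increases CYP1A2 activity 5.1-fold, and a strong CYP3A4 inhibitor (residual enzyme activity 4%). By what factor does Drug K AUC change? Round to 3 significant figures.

0.343

The CYP1A2 pathway (50% of clearance) increases to 5.1× activity: 0.5 × 5.1 = 2.55.
The CYP3A4 pathway (14% of clearance) drops to 0.04× activity: 0.14 × 0.04 = 0.0056.
The remaining 36% of clearance is unaffected.
CL_new/CL_old = 2.55 + 0.0056 + 0.36 = 2.9156.
Net AUC ratio = 1 / 2.9156 = 0.343.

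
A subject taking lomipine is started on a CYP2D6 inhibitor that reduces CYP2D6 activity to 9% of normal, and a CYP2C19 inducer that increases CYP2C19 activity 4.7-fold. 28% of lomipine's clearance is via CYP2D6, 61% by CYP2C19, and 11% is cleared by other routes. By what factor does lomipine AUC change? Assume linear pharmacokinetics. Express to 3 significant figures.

0.333

The CYP2D6 pathway (28% of clearance) drops to 0.09× activity: 0.28 × 0.09 = 0.0252.
The CYP2C19 pathway (61% of clearance) rises to 4.7× activity: 0.61 × 4.7 = 2.867.
The remaining 11% of clearance is unaffected.
CL_new/CL_old = 0.0252 + 2.867 + 0.11 = 3.0022.
Because AUC varies inversely with clearance, the combined effect is 1 / 3.0022 = 0.333.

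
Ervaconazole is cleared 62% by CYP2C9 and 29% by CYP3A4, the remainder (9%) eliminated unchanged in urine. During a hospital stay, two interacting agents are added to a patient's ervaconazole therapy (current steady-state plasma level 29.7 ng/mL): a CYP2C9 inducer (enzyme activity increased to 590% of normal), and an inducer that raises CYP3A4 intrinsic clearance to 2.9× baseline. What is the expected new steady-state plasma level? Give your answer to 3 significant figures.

6.47 ng/mL

CYP2C9: 0.62 × 5.9 = 3.658
CYP3A4: 0.29 × 2.9 = 0.841
Other: 0.09 (unchanged)
Relative clearance = 3.658 + 0.841 + 0.09 = 4.589.
Steady-state plasma level ∝ 1/CL: new value = 29.7 / 4.589 = 6.47 ng/mL.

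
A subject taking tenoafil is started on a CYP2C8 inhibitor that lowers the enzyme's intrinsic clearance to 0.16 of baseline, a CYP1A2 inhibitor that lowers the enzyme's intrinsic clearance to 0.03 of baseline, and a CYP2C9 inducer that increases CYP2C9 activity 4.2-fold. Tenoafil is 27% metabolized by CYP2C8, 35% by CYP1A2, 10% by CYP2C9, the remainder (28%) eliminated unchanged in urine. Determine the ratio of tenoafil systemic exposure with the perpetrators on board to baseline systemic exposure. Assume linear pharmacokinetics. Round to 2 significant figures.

CYP2C8: 0.27 × 0.16 = 0.0432
CYP1A2: 0.35 × 0.03 = 0.0105
CYP2C9: 0.1 × 4.2 = 0.42
Other: 0.28 (unchanged)
CL_new/CL_old = 0.0432 + 0.0105 + 0.42 + 0.28 = 0.7537.
Systemic exposure ∝ 1/CL: fold-change = 1 / 0.7537 = 1.3.

1.3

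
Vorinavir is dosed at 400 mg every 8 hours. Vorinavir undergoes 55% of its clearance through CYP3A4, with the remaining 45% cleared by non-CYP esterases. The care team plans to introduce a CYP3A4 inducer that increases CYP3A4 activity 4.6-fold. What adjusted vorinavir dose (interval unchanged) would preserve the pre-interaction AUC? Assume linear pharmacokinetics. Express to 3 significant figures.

1.19 × 10³ mg

The CYP3A4 pathway (55% of clearance) increases to 4.6× activity: 0.55 × 4.6 = 2.53.
Non-CYP routes (45%) are unchanged.
CL_new/CL_old = 2.53 + 0.45 = 2.98.
To maintain the same steady-state level, dose must scale with clearance: new dose = 400 × 2.98 = 1.19 × 10³ mg.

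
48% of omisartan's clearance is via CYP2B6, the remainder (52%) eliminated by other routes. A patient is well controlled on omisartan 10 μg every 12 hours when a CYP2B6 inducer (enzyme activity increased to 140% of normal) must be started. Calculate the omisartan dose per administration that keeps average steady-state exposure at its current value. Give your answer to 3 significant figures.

The CYP2B6 pathway (48% of clearance) increases to 1.4× activity: 0.48 × 1.4 = 0.672.
The remaining 52% of clearance is unaffected.
CL_new/CL_old = 0.672 + 0.52 = 1.192.
To maintain the same steady-state level, dose must scale with clearance: new dose = 10 × 1.192 = 11.9 μg.

11.9 μg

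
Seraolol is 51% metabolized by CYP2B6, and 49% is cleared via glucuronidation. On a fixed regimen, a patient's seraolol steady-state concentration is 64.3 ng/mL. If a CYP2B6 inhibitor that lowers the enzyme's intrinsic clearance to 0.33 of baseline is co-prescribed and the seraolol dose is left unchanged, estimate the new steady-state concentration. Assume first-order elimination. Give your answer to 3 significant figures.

The CYP2B6 pathway (51% of clearance) falls to 0.33× activity: 0.51 × 0.33 = 0.1683.
The remaining 49% of clearance is unaffected.
New clearance relative to baseline: 0.1683 + 0.49 = 0.6583.
Steady-state concentration ∝ 1/CL, so new value = 64.3 / 0.6583 = 97.7 ng/mL.

97.7 ng/mL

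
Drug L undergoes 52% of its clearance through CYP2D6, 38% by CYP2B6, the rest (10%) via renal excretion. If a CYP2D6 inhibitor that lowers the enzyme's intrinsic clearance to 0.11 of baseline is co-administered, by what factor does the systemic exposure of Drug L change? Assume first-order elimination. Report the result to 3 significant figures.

The CYP2D6 pathway (52% of clearance) falls to 0.11× activity: 0.52 × 0.11 = 0.0572.
CYP2B6 (38%) and the residual 10% are unaffected.
New clearance relative to baseline: 0.0572 + 0.38 + 0.1 = 0.5372.
Systemic exposure is inversely proportional to clearance, so the fold-change is 1 / 0.5372 = 1.86.

1.86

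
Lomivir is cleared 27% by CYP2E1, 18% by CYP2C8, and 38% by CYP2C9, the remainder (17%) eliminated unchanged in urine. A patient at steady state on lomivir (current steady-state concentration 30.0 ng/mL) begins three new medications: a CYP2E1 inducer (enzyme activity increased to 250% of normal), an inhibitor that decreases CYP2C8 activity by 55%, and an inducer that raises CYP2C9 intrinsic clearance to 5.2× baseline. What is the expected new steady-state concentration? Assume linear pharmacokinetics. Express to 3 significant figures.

10.3 ng/mL

The CYP2E1 pathway (27% of clearance) increases to 2.5× activity: 0.27 × 2.5 = 0.675.
The CYP2C8 pathway (18% of clearance) drops to 0.45× activity: 0.18 × 0.45 = 0.081.
The CYP2C9 pathway (38% of clearance) rises to 5.2× activity: 0.38 × 5.2 = 1.976.
Non-CYP routes (17%) are unchanged.
CL_new/CL_old = 0.675 + 0.081 + 1.976 + 0.17 = 2.902.
New steady-state concentration = 30.0 / 2.902 = 10.3 ng/mL (concentration scales inversely with clearance).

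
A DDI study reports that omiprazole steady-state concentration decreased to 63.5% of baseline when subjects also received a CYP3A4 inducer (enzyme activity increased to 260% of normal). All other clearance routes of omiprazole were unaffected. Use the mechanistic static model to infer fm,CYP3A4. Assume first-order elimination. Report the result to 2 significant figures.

CL'/CL = 1 / 0.635 = 1.575
2.6·fm + (1 − fm) = 1.575
fm = (1.575 − 1) / (2.6 − 1) = 0.36

0.36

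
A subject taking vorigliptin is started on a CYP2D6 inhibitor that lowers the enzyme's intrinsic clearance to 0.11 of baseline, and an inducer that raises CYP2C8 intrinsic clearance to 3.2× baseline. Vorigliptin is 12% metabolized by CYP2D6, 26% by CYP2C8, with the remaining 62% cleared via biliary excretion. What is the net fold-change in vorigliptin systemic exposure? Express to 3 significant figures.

The CYP2D6 pathway (12% of clearance) falls to 0.11× activity: 0.12 × 0.11 = 0.0132.
The CYP2C8 pathway (26% of clearance) is boosted to 3.2× activity: 0.26 × 3.2 = 0.832.
Non-CYP routes (62%) are unchanged.
CL_new/CL_old = 0.0132 + 0.832 + 0.62 = 1.4652.
Systemic exposure ∝ 1/CL: fold-change = 1 / 1.4652 = 0.683.

0.683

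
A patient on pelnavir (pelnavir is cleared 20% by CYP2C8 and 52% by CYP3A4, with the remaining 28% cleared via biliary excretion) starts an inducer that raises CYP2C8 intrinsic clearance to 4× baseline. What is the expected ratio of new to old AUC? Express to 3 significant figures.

CYP2C8: 0.2 × 4 = 0.8
CYP3A4: 0.52 (unchanged)
Other: 0.28 (unchanged)
CL_new/CL_old = 0.8 + 0.52 + 0.28 = 1.6.
AUC is inversely proportional to clearance, so the fold-change is 1 / 1.6 = 0.625.

0.625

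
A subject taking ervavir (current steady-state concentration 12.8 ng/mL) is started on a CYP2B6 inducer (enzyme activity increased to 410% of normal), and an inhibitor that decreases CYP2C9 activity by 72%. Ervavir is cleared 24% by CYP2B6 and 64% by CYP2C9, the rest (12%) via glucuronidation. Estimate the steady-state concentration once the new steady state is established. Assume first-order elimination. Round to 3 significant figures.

CYP2B6: 0.24 × 4.1 = 0.984
CYP2C9: 0.64 × 0.28 = 0.1792
Other: 0.12 (unchanged)
CL_new/CL_old = 0.984 + 0.1792 + 0.12 = 1.2832.
Dividing the baseline by the relative clearance: 12.8 / 1.2832 = 9.98 ng/mL.

9.98 ng/mL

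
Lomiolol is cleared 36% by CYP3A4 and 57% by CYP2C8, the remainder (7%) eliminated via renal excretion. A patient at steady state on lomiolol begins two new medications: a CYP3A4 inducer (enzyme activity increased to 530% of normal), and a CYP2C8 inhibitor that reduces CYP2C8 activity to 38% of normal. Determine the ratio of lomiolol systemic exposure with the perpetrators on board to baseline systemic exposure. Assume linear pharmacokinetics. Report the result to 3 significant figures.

The CYP3A4 pathway (36% of clearance) is boosted to 5.3× activity: 0.36 × 5.3 = 1.908.
The CYP2C8 pathway (57% of clearance) drops to 0.38× activity: 0.57 × 0.38 = 0.2166.
The remaining 7% of clearance is unaffected.
New clearance relative to baseline: 1.908 + 0.2166 + 0.07 = 2.1946.
Net systemic exposure ratio = 1 / 2.1946 = 0.456.

0.456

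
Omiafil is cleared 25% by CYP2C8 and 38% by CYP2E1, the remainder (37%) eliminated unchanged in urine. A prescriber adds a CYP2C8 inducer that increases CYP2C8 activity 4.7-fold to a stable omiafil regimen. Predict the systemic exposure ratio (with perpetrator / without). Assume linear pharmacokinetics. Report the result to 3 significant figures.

CYP2C8: 0.25 × 4.7 = 1.175
CYP2E1: 0.38 (unchanged)
Other: 0.37 (unchanged)
New clearance relative to baseline: 1.175 + 0.38 + 0.37 = 1.925.
Since systemic exposure ∝ 1/CL, the ratio is 1 / 1.925 = 0.519.

0.519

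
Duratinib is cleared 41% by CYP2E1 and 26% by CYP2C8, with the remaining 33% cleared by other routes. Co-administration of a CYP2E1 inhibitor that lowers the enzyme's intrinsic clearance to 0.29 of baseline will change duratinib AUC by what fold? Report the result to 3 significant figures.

CYP2E1: 0.41 × 0.29 = 0.1189
CYP2C8: 0.26 (unchanged)
Other: 0.33 (unchanged)
New clearance relative to baseline: 0.1189 + 0.26 + 0.33 = 0.7089.
AUC is inversely proportional to clearance, so the fold-change is 1 / 0.7089 = 1.41.

1.41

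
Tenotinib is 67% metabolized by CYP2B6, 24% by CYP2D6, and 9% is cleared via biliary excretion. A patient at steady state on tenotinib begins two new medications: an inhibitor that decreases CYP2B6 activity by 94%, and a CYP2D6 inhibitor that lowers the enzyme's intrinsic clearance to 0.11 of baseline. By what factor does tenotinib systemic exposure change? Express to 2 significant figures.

The CYP2B6 pathway (67% of clearance) falls to 0.06× activity: 0.67 × 0.06 = 0.0402.
The CYP2D6 pathway (24% of clearance) is reduced to 0.11× activity: 0.24 × 0.11 = 0.0264.
Non-CYP routes (9%) are unchanged.
Relative clearance = 0.0402 + 0.0264 + 0.09 = 0.1566.
Because systemic exposure varies inversely with clearance, the combined effect is 1 / 0.1566 = 6.4.

6.4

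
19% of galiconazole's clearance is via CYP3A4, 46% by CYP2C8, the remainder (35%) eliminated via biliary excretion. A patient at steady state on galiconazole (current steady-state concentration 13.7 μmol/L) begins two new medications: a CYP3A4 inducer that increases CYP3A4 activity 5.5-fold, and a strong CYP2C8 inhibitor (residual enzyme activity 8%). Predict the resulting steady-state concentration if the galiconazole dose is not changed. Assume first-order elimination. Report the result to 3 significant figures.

CYP3A4: 0.19 × 5.5 = 1.045
CYP2C8: 0.46 × 0.08 = 0.0368
Other: 0.35 (unchanged)
Relative clearance = 1.045 + 0.0368 + 0.35 = 1.4318.
New steady-state concentration = 13.7 / 1.4318 = 9.57 μmol/L (concentration scales inversely with clearance).

9.57 μmol/L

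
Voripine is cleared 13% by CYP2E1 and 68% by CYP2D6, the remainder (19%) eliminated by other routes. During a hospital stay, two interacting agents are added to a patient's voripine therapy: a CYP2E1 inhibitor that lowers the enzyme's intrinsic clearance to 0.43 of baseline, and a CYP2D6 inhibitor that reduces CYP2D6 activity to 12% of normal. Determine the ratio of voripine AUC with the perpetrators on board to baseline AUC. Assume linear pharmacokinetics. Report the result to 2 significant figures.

3.1

The CYP2E1 pathway (13% of clearance) falls to 0.43× activity: 0.13 × 0.43 = 0.0559.
The CYP2D6 pathway (68% of clearance) falls to 0.12× activity: 0.68 × 0.12 = 0.0816.
Non-CYP routes (19%) are unchanged.
New clearance relative to baseline: 0.0559 + 0.0816 + 0.19 = 0.3275.
Net AUC ratio = 1 / 0.3275 = 3.1.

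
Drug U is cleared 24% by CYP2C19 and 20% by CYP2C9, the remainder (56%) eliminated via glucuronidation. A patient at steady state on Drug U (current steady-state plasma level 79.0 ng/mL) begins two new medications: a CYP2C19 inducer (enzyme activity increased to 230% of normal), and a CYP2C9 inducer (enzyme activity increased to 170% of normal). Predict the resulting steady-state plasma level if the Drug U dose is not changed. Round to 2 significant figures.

54 ng/mL

The CYP2C19 pathway (24% of clearance) increases to 2.3× activity: 0.24 × 2.3 = 0.552.
The CYP2C9 pathway (20% of clearance) rises to 1.7× activity: 0.2 × 1.7 = 0.34.
The remaining 56% of clearance is unaffected.
New clearance relative to baseline: 0.552 + 0.34 + 0.56 = 1.452.
Steady-state plasma level ∝ 1/CL: new value = 79.0 / 1.452 = 54 ng/mL.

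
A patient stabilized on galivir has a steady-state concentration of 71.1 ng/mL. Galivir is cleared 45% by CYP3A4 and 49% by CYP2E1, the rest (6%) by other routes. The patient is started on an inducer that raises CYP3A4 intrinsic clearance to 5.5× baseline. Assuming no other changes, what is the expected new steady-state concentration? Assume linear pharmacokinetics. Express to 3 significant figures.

23.5 ng/mL

The CYP3A4 pathway (45% of clearance) is boosted to 5.5× activity: 0.45 × 5.5 = 2.475.
CYP2E1 (49%) and the residual 6% are unaffected.
Relative clearance = 2.475 + 0.49 + 0.06 = 3.025.
Steady-state concentration ∝ 1/CL, so new value = 71.1 / 3.025 = 23.5 ng/mL.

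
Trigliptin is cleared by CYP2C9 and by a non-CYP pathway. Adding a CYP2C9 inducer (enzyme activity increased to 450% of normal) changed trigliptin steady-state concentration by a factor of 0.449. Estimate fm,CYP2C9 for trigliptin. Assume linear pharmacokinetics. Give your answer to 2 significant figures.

Write x for the fraction cleared via CYP2C9. The observed steady-state concentration change means clearance rose to 1/0.449 = 2.227 of baseline.
Setting x·4.5 + (1 − x) = 2.227 and solving: x = (2.227 − 1)/(4.5 − 1) = 0.35.

0.35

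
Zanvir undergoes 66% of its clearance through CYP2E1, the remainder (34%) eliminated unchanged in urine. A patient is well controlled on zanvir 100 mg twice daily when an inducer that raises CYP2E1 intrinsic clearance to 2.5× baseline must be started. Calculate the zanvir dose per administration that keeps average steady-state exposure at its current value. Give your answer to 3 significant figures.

CYP2E1: 0.66 × 2.5 = 1.65
Other: 0.34 (unchanged)
CL_new/CL_old = 1.65 + 0.34 = 1.99.
To maintain the same steady-state level, dose must scale with clearance: new dose = 100 × 1.99 = 199 mg.

199 mg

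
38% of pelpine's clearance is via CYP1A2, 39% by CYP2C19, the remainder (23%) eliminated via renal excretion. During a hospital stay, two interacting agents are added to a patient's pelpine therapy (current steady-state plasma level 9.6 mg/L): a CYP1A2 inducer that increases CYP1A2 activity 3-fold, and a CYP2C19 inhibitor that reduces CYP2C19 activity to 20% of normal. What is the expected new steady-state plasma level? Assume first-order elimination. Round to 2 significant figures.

The CYP1A2 pathway (38% of clearance) is boosted to 3× activity: 0.38 × 3 = 1.14.
The CYP2C19 pathway (39% of clearance) is reduced to 0.2× activity: 0.39 × 0.2 = 0.078.
Non-CYP routes (23%) are unchanged.
New clearance relative to baseline: 1.14 + 0.078 + 0.23 = 1.448.
Dividing the baseline by the relative clearance: 9.6 / 1.448 = 6.6 mg/L.

6.6 mg/L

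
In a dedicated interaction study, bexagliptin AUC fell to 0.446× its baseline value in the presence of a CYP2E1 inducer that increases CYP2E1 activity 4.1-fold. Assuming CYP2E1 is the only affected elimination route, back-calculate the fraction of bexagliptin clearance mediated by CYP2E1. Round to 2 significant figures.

0.40

Let fm be the CYP2E1 fraction. New clearance relative to baseline = fm × 4.1 + (1 − fm).
AUC ratio = 1 / (new CL fraction), so new CL fraction = 1 / 0.446 = 2.242.
fm × 4.1 + 1 − fm = 2.242  ⇒  fm × (4.1 − 1) = 1.242  ⇒  fm = 0.40.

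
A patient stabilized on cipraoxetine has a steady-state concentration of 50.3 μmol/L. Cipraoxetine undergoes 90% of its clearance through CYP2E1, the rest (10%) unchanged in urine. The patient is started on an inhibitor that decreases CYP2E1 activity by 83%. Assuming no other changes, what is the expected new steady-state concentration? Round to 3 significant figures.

199 μmol/L

The CYP2E1 pathway (90% of clearance) is reduced to 0.17× activity: 0.9 × 0.17 = 0.153.
The remaining 10% of clearance is unaffected.
Relative clearance = 0.153 + 0.1 = 0.253.
With dosing unchanged, steady-state concentration scales as 1/CL: 50.3 / 0.253 = 199 μmol/L.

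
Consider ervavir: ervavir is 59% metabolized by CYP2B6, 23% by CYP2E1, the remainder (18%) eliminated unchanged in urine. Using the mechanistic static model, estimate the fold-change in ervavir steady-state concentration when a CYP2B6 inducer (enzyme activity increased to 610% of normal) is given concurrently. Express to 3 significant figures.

0.249

The CYP2B6 pathway (59% of clearance) increases to 6.1× activity: 0.59 × 6.1 = 3.599.
CYP2E1 (23%) and the residual 18% are unaffected.
CL_new/CL_old = 3.599 + 0.23 + 0.18 = 4.009.
Steady-state concentration ratio = CL_old/CL_new = 1 / 4.009 = 0.249.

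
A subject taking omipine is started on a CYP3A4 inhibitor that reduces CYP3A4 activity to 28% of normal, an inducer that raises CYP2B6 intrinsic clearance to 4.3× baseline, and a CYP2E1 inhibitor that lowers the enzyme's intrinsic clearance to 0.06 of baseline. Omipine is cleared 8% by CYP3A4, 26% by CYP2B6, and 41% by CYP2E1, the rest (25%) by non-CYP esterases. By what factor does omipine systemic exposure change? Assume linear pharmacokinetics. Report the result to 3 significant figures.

The CYP3A4 pathway (8% of clearance) drops to 0.28× activity: 0.08 × 0.28 = 0.0224.
The CYP2B6 pathway (26% of clearance) increases to 4.3× activity: 0.26 × 4.3 = 1.118.
The CYP2E1 pathway (41% of clearance) drops to 0.06× activity: 0.41 × 0.06 = 0.0246.
The remaining 25% of clearance is unaffected.
New clearance relative to baseline: 0.0224 + 1.118 + 0.0246 + 0.25 = 1.415.
Systemic exposure ∝ 1/CL: fold-change = 1 / 1.415 = 0.707.

0.707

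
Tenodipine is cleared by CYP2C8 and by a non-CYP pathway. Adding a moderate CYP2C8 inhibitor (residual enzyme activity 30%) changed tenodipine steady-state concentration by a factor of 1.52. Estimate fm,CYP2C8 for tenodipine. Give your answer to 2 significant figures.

CL'/CL = 1 / 1.52 = 0.6579
0.3·fm + (1 − fm) = 0.6579
fm = (0.6579 − 1) / (0.3 − 1) = 0.49

0.49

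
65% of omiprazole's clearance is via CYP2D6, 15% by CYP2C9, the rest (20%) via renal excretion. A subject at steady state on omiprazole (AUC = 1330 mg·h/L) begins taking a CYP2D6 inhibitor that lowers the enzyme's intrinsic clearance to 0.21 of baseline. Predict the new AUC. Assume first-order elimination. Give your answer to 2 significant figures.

The CYP2D6 pathway (65% of clearance) is reduced to 0.21× activity: 0.65 × 0.21 = 0.1365.
CYP2C9 (15%) and the residual 20% are unaffected.
New clearance relative to baseline: 0.1365 + 0.15 + 0.2 = 0.4865.
New AUC = baseline ÷ relative clearance = 1330 / 0.4865 = 2.7 × 10³ mg·h/L.

2.7 × 10³ mg·h/L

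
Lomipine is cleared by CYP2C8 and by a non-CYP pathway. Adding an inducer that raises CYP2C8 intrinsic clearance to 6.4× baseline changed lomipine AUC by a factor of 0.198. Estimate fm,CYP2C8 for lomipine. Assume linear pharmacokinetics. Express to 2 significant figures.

Write x for the fraction cleared via CYP2C8. The observed AUC change means clearance rose to 1/0.198 = 5.051 of baseline.
Setting x·6.4 + (1 − x) = 5.051 and solving: x = (5.051 − 1)/(6.4 − 1) = 0.75.

0.75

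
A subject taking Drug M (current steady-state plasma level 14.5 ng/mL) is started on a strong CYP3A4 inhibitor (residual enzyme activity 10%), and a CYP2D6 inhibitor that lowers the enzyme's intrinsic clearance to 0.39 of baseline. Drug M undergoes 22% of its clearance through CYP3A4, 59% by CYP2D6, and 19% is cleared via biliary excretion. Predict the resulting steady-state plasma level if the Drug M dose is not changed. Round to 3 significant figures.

CYP3A4: 0.22 × 0.1 = 0.022
CYP2D6: 0.59 × 0.39 = 0.2301
Other: 0.19 (unchanged)
New clearance relative to baseline: 0.022 + 0.2301 + 0.19 = 0.4421.
New steady-state plasma level = 14.5 / 0.4421 = 32.8 ng/mL (concentration scales inversely with clearance).

32.8 ng/mL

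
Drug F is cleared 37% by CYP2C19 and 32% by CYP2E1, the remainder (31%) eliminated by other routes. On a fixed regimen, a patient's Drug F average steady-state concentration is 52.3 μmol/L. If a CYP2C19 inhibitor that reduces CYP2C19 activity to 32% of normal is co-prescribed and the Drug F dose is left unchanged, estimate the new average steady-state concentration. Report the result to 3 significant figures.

The CYP2C19 pathway (37% of clearance) falls to 0.32× activity: 0.37 × 0.32 = 0.1184.
CYP2E1 (32%) and the residual 31% are unaffected.
Relative clearance = 0.1184 + 0.32 + 0.31 = 0.7484.
With dosing unchanged, average steady-state concentration scales as 1/CL: 52.3 / 0.7484 = 69.9 μmol/L.

69.9 μmol/L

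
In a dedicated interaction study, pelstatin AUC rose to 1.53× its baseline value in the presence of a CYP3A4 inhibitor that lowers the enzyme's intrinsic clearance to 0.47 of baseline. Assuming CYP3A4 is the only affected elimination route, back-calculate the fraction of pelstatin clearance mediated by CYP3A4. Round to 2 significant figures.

0.65

CL'/CL = 1 / 1.53 = 0.6536
0.47·fm + (1 − fm) = 0.6536
fm = (0.6536 − 1) / (0.47 − 1) = 0.65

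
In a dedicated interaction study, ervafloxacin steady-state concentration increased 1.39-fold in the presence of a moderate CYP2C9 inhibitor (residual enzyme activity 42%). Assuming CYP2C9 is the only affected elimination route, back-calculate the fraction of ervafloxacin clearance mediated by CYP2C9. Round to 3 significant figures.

Let fm be the CYP2C9 fraction. New clearance relative to baseline = fm × 0.42 + (1 − fm).
Steady-state concentration ratio = 1 / (new CL fraction), so new CL fraction = 1 / 1.39 = 0.7194.
fm × 0.42 + 1 − fm = 0.7194  ⇒  fm × (0.42 − 1) = −0.2806  ⇒  fm = 0.484.

0.484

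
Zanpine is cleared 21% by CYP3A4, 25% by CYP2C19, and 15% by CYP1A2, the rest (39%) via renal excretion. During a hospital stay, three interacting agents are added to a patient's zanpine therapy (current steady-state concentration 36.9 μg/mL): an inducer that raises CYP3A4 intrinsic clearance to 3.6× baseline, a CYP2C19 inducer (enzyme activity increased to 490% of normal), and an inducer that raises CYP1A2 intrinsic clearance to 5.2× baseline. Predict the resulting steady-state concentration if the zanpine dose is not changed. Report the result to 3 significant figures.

11.7 μg/mL

The CYP3A4 pathway (21% of clearance) is boosted to 3.6× activity: 0.21 × 3.6 = 0.756.
The CYP2C19 pathway (25% of clearance) rises to 4.9× activity: 0.25 × 4.9 = 1.225.
The CYP1A2 pathway (15% of clearance) increases to 5.2× activity: 0.15 × 5.2 = 0.78.
The remaining 39% of clearance is unaffected.
CL_new/CL_old = 0.756 + 1.225 + 0.78 + 0.39 = 3.151.
New steady-state concentration = 36.9 / 3.151 = 11.7 μg/mL (concentration scales inversely with clearance).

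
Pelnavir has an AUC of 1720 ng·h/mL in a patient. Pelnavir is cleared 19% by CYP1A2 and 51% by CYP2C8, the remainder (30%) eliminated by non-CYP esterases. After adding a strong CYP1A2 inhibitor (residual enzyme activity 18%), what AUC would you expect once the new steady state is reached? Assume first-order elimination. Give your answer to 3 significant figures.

2.04 × 10³ ng·h/mL

The CYP1A2 pathway (19% of clearance) falls to 0.18× activity: 0.19 × 0.18 = 0.0342.
CYP2C8 (51%) and the residual 30% are unaffected.
New clearance relative to baseline: 0.0342 + 0.51 + 0.3 = 0.8442.
With dosing unchanged, AUC scales as 1/CL: 1720 / 0.8442 = 2.04 × 10³ ng·h/mL.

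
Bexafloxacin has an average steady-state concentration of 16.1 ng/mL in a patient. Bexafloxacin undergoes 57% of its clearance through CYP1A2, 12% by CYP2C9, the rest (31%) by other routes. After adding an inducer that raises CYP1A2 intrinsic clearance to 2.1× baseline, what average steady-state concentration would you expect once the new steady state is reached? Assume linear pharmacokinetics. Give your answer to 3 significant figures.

CYP1A2: 0.57 × 2.1 = 1.197
CYP2C9: 0.12 (unchanged)
Other: 0.31 (unchanged)
CL_new/CL_old = 1.197 + 0.12 + 0.31 = 1.627.
With dosing unchanged, average steady-state concentration scales as 1/CL: 16.1 / 1.627 = 9.90 ng/mL.

9.90 ng/mL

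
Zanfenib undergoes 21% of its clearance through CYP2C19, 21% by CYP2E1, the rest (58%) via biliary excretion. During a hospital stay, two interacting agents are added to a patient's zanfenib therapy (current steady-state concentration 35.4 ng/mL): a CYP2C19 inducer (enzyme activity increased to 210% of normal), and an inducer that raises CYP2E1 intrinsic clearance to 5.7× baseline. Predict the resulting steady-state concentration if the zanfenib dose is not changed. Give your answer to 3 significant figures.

CYP2C19: 0.21 × 2.1 = 0.441
CYP2E1: 0.21 × 5.7 = 1.197
Other: 0.58 (unchanged)
New clearance relative to baseline: 0.441 + 1.197 + 0.58 = 2.218.
New steady-state concentration = 35.4 / 2.218 = 16.0 ng/mL (concentration scales inversely with clearance).

16.0 ng/mL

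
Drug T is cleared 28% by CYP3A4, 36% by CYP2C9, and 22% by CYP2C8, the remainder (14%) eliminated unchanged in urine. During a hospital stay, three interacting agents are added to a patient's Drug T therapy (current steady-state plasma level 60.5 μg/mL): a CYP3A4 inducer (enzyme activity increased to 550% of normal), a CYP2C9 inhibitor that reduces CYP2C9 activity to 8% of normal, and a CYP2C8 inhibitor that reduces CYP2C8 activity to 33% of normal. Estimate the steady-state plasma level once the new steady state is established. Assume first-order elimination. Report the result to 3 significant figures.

34.0 μg/mL

The CYP3A4 pathway (28% of clearance) increases to 5.5× activity: 0.28 × 5.5 = 1.54.
The CYP2C9 pathway (36% of clearance) falls to 0.08× activity: 0.36 × 0.08 = 0.0288.
The CYP2C8 pathway (22% of clearance) drops to 0.33× activity: 0.22 × 0.33 = 0.0726.
The remaining 14% of clearance is unaffected.
CL_new/CL_old = 1.54 + 0.0288 + 0.0726 + 0.14 = 1.7814.
New steady-state plasma level = 60.5 / 1.7814 = 34.0 μg/mL (concentration scales inversely with clearance).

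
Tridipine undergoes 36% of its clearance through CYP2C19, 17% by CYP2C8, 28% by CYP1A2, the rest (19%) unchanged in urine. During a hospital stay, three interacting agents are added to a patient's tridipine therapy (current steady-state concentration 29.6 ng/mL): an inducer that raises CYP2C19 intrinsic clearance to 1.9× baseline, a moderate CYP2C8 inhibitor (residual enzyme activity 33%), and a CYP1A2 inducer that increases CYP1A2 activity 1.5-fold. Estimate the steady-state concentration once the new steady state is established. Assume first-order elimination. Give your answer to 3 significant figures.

CYP2C19: 0.36 × 1.9 = 0.684
CYP2C8: 0.17 × 0.33 = 0.0561
CYP1A2: 0.28 × 1.5 = 0.42
Other: 0.19 (unchanged)
CL_new/CL_old = 0.684 + 0.0561 + 0.42 + 0.19 = 1.3501.
Dividing the baseline by the relative clearance: 29.6 / 1.3501 = 21.9 ng/mL.

21.9 ng/mL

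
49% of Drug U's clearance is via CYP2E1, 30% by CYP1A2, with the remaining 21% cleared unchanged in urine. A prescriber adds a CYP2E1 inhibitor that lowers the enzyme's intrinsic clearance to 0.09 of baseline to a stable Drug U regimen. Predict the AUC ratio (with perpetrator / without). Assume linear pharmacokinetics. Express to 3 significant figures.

1.80

The CYP2E1 pathway (49% of clearance) drops to 0.09× activity: 0.49 × 0.09 = 0.0441.
CYP1A2 (30%) and the residual 21% are unaffected.
Relative clearance = 0.0441 + 0.3 + 0.21 = 0.5541.
AUC ratio = CL_old/CL_new = 1 / 0.5541 = 1.80.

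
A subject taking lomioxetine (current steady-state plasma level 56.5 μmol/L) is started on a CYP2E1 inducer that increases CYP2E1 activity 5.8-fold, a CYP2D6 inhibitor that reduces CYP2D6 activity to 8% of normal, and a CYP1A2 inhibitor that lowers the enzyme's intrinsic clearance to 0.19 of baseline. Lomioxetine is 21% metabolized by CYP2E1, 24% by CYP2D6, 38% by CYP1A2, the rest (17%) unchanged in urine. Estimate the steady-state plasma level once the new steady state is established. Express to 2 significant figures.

38 μmol/L

The CYP2E1 pathway (21% of clearance) rises to 5.8× activity: 0.21 × 5.8 = 1.218.
The CYP2D6 pathway (24% of clearance) is reduced to 0.08× activity: 0.24 × 0.08 = 0.0192.
The CYP1A2 pathway (38% of clearance) drops to 0.19× activity: 0.38 × 0.19 = 0.0722.
Non-CYP routes (17%) are unchanged.
CL_new/CL_old = 1.218 + 0.0192 + 0.0722 + 0.17 = 1.4794.
Steady-state plasma level ∝ 1/CL: new value = 56.5 / 1.4794 = 38 μmol/L.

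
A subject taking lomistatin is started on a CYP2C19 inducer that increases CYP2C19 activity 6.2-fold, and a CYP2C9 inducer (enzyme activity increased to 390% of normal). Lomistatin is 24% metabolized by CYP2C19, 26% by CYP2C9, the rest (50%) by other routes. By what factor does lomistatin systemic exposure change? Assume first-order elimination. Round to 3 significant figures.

0.333

The CYP2C19 pathway (24% of clearance) increases to 6.2× activity: 0.24 × 6.2 = 1.488.
The CYP2C9 pathway (26% of clearance) is boosted to 3.9× activity: 0.26 × 3.9 = 1.014.
The remaining 50% of clearance is unaffected.
CL_new/CL_old = 1.488 + 1.014 + 0.5 = 3.002.
Systemic exposure ∝ 1/CL: fold-change = 1 / 3.002 = 0.333.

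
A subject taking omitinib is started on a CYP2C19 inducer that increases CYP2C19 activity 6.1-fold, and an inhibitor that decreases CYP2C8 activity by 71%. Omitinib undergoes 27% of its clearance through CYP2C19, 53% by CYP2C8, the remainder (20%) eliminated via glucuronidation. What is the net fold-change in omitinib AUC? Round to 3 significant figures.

CYP2C19: 0.27 × 6.1 = 1.647
CYP2C8: 0.53 × 0.29 = 0.1537
Other: 0.2 (unchanged)
CL_new/CL_old = 1.647 + 0.1537 + 0.2 = 2.0007.
Net AUC ratio = 1 / 2.0007 = 0.500.

0.500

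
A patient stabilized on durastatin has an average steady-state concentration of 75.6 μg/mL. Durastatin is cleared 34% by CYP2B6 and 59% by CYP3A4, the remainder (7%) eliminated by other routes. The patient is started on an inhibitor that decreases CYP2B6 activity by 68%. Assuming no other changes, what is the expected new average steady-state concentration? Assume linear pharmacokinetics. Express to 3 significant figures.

98.3 μg/mL

CYP2B6: 0.34 × 0.32 = 0.1088
CYP3A4: 0.59 (unchanged)
Other: 0.07 (unchanged)
New clearance relative to baseline: 0.1088 + 0.59 + 0.07 = 0.7688.
New average steady-state concentration = baseline ÷ relative clearance = 75.6 / 0.7688 = 98.3 μg/mL.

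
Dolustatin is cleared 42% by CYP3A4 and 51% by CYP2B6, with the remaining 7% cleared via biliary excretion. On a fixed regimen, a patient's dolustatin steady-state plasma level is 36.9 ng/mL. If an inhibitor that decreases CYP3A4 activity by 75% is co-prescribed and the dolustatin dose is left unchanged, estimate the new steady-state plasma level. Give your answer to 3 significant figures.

53.9 ng/mL

CYP3A4: 0.42 × 0.25 = 0.105
CYP2B6: 0.51 (unchanged)
Other: 0.07 (unchanged)
New clearance relative to baseline: 0.105 + 0.51 + 0.07 = 0.685.
With dosing unchanged, steady-state plasma level scales as 1/CL: 36.9 / 0.685 = 53.9 ng/mL.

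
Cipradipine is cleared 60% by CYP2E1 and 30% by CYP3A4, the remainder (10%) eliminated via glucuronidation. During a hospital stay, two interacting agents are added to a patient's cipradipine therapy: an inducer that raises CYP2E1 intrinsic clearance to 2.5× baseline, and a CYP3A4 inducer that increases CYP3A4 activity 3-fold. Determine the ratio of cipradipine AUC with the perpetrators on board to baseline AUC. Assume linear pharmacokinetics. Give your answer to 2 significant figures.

0.40

The CYP2E1 pathway (60% of clearance) increases to 2.5× activity: 0.6 × 2.5 = 1.5.
The CYP3A4 pathway (30% of clearance) is boosted to 3× activity: 0.3 × 3 = 0.9.
The remaining 10% of clearance is unaffected.
Relative clearance = 1.5 + 0.9 + 0.1 = 2.5.
Because AUC varies inversely with clearance, the combined effect is 1 / 2.5 = 0.40.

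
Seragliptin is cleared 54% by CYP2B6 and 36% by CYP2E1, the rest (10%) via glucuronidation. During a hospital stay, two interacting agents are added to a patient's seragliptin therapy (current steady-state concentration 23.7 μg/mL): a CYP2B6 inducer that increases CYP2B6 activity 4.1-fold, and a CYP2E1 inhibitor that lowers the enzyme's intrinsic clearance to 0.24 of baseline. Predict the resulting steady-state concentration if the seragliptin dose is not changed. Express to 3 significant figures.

The CYP2B6 pathway (54% of clearance) is boosted to 4.1× activity: 0.54 × 4.1 = 2.214.
The CYP2E1 pathway (36% of clearance) is reduced to 0.24× activity: 0.36 × 0.24 = 0.0864.
Non-CYP routes (10%) are unchanged.
Relative clearance = 2.214 + 0.0864 + 0.1 = 2.4004.
Dividing the baseline by the relative clearance: 23.7 / 2.4004 = 9.87 μg/mL.

9.87 μg/mL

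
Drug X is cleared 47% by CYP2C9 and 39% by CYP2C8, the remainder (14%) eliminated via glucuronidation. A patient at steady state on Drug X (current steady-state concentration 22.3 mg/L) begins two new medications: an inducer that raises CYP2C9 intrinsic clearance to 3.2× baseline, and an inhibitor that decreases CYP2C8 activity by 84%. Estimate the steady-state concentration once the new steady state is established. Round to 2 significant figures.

The CYP2C9 pathway (47% of clearance) increases to 3.2× activity: 0.47 × 3.2 = 1.504.
The CYP2C8 pathway (39% of clearance) is reduced to 0.16× activity: 0.39 × 0.16 = 0.0624.
The remaining 14% of clearance is unaffected.
Relative clearance = 1.504 + 0.0624 + 0.14 = 1.7064.
Dividing the baseline by the relative clearance: 22.3 / 1.7064 = 13 mg/L.

13 mg/L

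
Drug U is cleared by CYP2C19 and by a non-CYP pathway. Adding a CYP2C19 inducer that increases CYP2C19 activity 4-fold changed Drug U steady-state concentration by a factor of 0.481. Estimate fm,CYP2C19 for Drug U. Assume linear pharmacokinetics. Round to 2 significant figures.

0.36

CL'/CL = 1 / 0.481 = 2.079
4·fm + (1 − fm) = 2.079
fm = (2.079 − 1) / (4 − 1) = 0.36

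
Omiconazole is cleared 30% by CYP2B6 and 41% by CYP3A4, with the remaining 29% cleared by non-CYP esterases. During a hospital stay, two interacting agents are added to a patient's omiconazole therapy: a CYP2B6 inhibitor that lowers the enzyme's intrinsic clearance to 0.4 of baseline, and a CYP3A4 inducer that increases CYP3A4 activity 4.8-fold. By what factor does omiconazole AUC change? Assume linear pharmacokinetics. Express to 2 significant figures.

0.42

The CYP2B6 pathway (30% of clearance) drops to 0.4× activity: 0.3 × 0.4 = 0.12.
The CYP3A4 pathway (41% of clearance) increases to 4.8× activity: 0.41 × 4.8 = 1.968.
Non-CYP routes (29%) are unchanged.
Relative clearance = 0.12 + 1.968 + 0.29 = 2.378.
Net AUC ratio = 1 / 2.378 = 0.42.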